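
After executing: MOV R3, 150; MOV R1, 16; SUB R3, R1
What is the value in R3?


Register state trace:
  MOV R3, 150  → R3 = 150
  MOV R1, 16  → R1 = 16
  SUB R3, R1  → R3 = 150 - 16 = 134
Final: R3 = 134

134


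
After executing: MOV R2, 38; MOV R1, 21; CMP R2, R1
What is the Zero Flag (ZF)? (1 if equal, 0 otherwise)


Register state trace:
  MOV R2, 38  → R2 = 38
  MOV R1, 21  → R1 = 21
  CMP R2, R1  → computes 38 - 21 = 17
  Result is nonzero, so values are not equal
ZF = 0

0


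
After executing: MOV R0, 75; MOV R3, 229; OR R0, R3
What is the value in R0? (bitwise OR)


Register state trace:
  MOV R0, 75  → R0 = 75 (0b01001011)
  MOV R3, 229  → R3 = 229 (0b11100101)
  OR R0, R3   → R0 = 75 OR 229 = 239 (0b11101111)
Final: R0 = 239

239


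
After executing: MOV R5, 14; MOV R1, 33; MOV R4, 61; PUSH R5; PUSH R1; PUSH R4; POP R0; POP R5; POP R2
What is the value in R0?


Stack trace (top is rightmost):
  MOV R5, 14  → R5 = 14
  MOV R1, 33  → R1 = 33
  MOV R4, 61  → R4 = 61
  PUSH R5  → stack: [14]
  PUSH R1  → stack: [14, 33]
  PUSH R4  → stack: [14, 33, 61]
  POP R0  → R0 = 61, stack: [14, 33]
  POP R5  → R5 = 33, stack: [14]
  POP R2  → R2 = 14, stack: []
Final: R0 = 61

61


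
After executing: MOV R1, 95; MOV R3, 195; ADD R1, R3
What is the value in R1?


Register state trace:
  MOV R1, 95  → R1 = 95
  MOV R3, 195  → R3 = 195
  ADD R1, R3  → R1 = 95 + 195 = 290
Final: R1 = 290

290


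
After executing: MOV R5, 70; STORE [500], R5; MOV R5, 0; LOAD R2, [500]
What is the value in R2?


Register and memory trace:
  MOV R5, 70  → R5 = 70
  STORE [500], R5  → mem[500] = 70
  MOV R5, 0  → R5 = 0
  LOAD R2, [500]  → R2 = mem[500] = 70
Final: R2 = 70

70


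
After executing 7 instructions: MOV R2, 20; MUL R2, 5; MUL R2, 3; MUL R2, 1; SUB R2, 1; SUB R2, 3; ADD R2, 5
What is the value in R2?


Register state trace:
  MOV R2, 20  → R2 = 20
  MUL R2, 5  → R2 = 20 * 5 = 100
  MUL R2, 3  → R2 = 100 * 3 = 300
  MUL R2, 1  → R2 = 300 * 1 = 300
  SUB R2, 1  → R2 = 300 - 1 = 299
  SUB R2, 3  → R2 = 299 - 3 = 296
  ADD R2, 5  → R2 = 296 + 5 = 301
Final: R2 = 301

301


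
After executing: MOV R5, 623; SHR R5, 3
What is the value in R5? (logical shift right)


Register state trace:
  MOV R5, 623  → R5 = 623
  SHR R5, 3  → R5 = 623 >> 3 = 623 // 2^3 = 77
Final: R5 = 77

77


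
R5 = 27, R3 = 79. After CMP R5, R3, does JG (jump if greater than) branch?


Trace:
  R5 = 27, R3 = 79
  CMP R5, R3  → compares 27 vs 79
  JG checks: is 27 greater than 79?
  27 < 79, so condition is false
Branch taken: No

No


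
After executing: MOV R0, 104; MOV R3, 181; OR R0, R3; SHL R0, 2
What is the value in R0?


Register state trace:
  MOV R0, 104  → R0 = 104 (0b01101000)
  MOV R3, 181  → R3 = 181 (0b10110101)
  OR R0, R3  → R0 = 104 OR 181 = 253 (0b11111101)
  SHL R0, 2  → R0 = 253 << 2 = 1012
Final: R0 = 1012

1012


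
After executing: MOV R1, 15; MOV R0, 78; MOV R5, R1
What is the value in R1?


Register state trace:
  MOV R1, 15  → R1 = 15
  MOV R0, 78  → R0 = 78
  MOV R5, R1  → R5 = 15
Final: R1 = 15

15


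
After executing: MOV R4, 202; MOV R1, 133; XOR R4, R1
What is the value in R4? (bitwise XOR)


Register state trace:
  MOV R4, 202  → R4 = 202 (0b11001010)
  MOV R1, 133  → R1 = 133 (0b10000101)
  XOR R4, R1  → R4 = 202 XOR 133 = 79 (0b01001111)
Final: R4 = 79

79


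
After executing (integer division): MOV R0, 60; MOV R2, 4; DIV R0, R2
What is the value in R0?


Register state trace:
  MOV R0, 60  → R0 = 60
  MOV R2, 4  → R2 = 4
  DIV R0, R2  → R0 = 60 // 4 = 15
Final: R0 = 15

15


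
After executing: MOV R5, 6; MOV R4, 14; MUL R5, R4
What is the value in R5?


Register state trace:
  MOV R5, 6  → R5 = 6
  MOV R4, 14  → R4 = 14
  MUL R5, R4  → R5 = 6 * 14 = 84
Final: R5 = 84

84


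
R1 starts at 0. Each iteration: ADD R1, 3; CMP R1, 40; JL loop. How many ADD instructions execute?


Loop trace (R1 starts at 0, target 40, step 3):
  ADD #1: R1 = 0 + 3 = 3  → 3 < 40, loop
  ADD #2: R1 = 3 + 3 = 6  → 6 < 40, loop
  ADD #3: R1 = 6 + 3 = 9  → 9 < 40, loop
  ADD #4: R1 = 9 + 3 = 12  → 12 < 40, loop
  ADD #5: R1 = 12 + 3 = 15  → 15 < 40, loop
  ADD #6: R1 = 15 + 3 = 18  → 18 < 40, loop
  ADD #7: R1 = 18 + 3 = 21  → 21 < 40, loop
  ADD #8: R1 = 21 + 3 = 24  → 24 < 40, loop
  ADD #9: R1 = 24 + 3 = 27  → 27 < 40, loop
  ADD #10: R1 = 27 + 3 = 30  → 30 < 40, loop
  ADD #11: R1 = 30 + 3 = 33  → 33 < 40, loop
  ADD #12: R1 = 33 + 3 = 36  → 36 < 40, loop
  ADD #13: R1 = 36 + 3 = 39  → 39 < 40, loop
  ADD #14: R1 = 39 + 3 = 42  → 42 >= 40, exit
Total ADD instructions: 14

14


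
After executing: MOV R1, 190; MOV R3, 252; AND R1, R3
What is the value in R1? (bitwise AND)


Register state trace:
  MOV R1, 190  → R1 = 190 (0b10111110)
  MOV R3, 252  → R3 = 252 (0b11111100)
  AND R1, R3  → R1 = 190 AND 252 = 188 (0b10111100)
Final: R1 = 188

188


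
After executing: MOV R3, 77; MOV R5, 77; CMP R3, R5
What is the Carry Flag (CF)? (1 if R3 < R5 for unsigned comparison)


Register state trace:
  MOV R3, 77  → R3 = 77
  MOV R5, 77  → R5 = 77
  CMP R3, R5  → unsigned 77 - 77: no borrow
  77 >= 77, so CF = 0
CF = 0

0


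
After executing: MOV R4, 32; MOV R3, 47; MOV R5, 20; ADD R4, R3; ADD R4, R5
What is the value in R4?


Register state trace:
  MOV R4, 32  → R4 = 32
  MOV R3, 47  → R3 = 47
  MOV R5, 20  → R5 = 20
  ADD R4, R3  → R4 = 32 + 47 = 79
  ADD R4, R5  → R4 = 79 + 20 = 99
Final: R4 = 99

99


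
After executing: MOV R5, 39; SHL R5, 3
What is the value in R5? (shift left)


Register state trace:
  MOV R5, 39  → R5 = 39
  SHL R5, 3  → R5 = 39 << 3 = 39 * 2^3 = 312
Final: R5 = 312

312


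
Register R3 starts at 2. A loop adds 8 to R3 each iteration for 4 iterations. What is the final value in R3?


Starting value: R3 = 2
  Iter 1: R3 = 2 + 8 = 10
  Iter 2: R3 = 10 + 8 = 18
  Iter 3: R3 = 18 + 8 = 26
  Iter 4: R3 = 26 + 8 = 34
Final: R3 = 34

34


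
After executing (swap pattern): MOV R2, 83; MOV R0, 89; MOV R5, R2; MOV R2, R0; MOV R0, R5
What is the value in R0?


Register state trace (swap pattern):
  MOV R2, 83  → R2 = 83
  MOV R0, 89  → R0 = 89
  MOV R5, R2  → R5 = 83  (save R2)
  MOV R2, R0  → R2 = 89  (R2 gets R0's value)
  MOV R0, R5  → R0 = 83  (R0 gets saved value)
Final: R0 = 83

83


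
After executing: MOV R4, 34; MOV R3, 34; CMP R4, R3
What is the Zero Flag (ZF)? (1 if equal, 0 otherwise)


Register state trace:
  MOV R4, 34  → R4 = 34
  MOV R3, 34  → R3 = 34
  CMP R4, R3  → computes 34 - 34 = 0
  Result is zero, so values are equal
ZF = 1

1


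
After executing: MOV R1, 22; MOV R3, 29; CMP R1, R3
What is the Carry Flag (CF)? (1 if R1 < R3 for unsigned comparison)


Register state trace:
  MOV R1, 22  → R1 = 22
  MOV R3, 29  → R3 = 29
  CMP R1, R3  → unsigned 22 - 29: borrow occurs
  22 < 29, so CF = 1
CF = 1

1


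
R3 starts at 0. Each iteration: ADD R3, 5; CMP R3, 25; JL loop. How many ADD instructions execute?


Loop trace (R3 starts at 0, target 25, step 5):
  ADD #1: R3 = 0 + 5 = 5  → 5 < 25, loop
  ADD #2: R3 = 5 + 5 = 10  → 10 < 25, loop
  ADD #3: R3 = 10 + 5 = 15  → 15 < 25, loop
  ADD #4: R3 = 15 + 5 = 20  → 20 < 25, loop
  ADD #5: R3 = 20 + 5 = 25  → 25 >= 25, exit
Total ADD instructions: 5

5


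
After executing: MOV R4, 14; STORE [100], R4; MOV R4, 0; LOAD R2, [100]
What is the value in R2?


Register and memory trace:
  MOV R4, 14  → R4 = 14
  STORE [100], R4  → mem[100] = 14
  MOV R4, 0  → R4 = 0
  LOAD R2, [100]  → R2 = mem[100] = 14
Final: R2 = 14

14


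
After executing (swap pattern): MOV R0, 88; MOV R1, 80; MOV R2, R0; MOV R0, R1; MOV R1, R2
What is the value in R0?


Register state trace (swap pattern):
  MOV R0, 88  → R0 = 88
  MOV R1, 80  → R1 = 80
  MOV R2, R0  → R2 = 88  (save R0)
  MOV R0, R1  → R0 = 80  (R0 gets R1's value)
  MOV R1, R2  → R1 = 88  (R1 gets saved value)
Final: R0 = 80

80


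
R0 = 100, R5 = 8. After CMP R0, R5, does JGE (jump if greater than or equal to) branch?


Trace:
  R0 = 100, R5 = 8
  CMP R0, R5  → compares 100 vs 8
  JGE checks: is 100 greater than or equal to 8?
  100 > 8, so condition is true
Branch taken: Yes

Yes


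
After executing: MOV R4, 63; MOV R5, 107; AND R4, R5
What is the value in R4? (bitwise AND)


Register state trace:
  MOV R4, 63  → R4 = 63 (0b00111111)
  MOV R5, 107  → R5 = 107 (0b01101011)
  AND R4, R5  → R4 = 63 AND 107 = 43 (0b00101011)
Final: R4 = 43

43


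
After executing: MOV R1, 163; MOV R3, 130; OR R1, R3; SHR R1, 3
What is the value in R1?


Register state trace:
  MOV R1, 163  → R1 = 163 (0b10100011)
  MOV R3, 130  → R3 = 130 (0b10000010)
  OR R1, R3  → R1 = 163 OR 130 = 163 (0b10100011)
  SHR R1, 3  → R1 = 163 >> 3 = 20
Final: R1 = 20

20


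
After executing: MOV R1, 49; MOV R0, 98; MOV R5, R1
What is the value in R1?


Register state trace:
  MOV R1, 49  → R1 = 49
  MOV R0, 98  → R0 = 98
  MOV R5, R1  → R5 = 49
Final: R1 = 49

49


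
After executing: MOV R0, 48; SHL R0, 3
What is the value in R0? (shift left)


Register state trace:
  MOV R0, 48  → R0 = 48
  SHL R0, 3  → R0 = 48 << 3 = 48 * 2^3 = 384
Final: R0 = 384

384


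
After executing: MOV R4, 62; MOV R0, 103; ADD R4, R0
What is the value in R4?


Register state trace:
  MOV R4, 62  → R4 = 62
  MOV R0, 103  → R0 = 103
  ADD R4, R0  → R4 = 62 + 103 = 165
Final: R4 = 165

165


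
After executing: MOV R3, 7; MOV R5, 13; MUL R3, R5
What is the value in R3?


Register state trace:
  MOV R3, 7  → R3 = 7
  MOV R5, 13  → R5 = 13
  MUL R3, R5  → R3 = 7 * 13 = 91
Final: R3 = 91

91


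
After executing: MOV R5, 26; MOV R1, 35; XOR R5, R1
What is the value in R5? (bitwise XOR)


Register state trace:
  MOV R5, 26  → R5 = 26 (0b00011010)
  MOV R1, 35  → R1 = 35 (0b00100011)
  XOR R5, R1  → R5 = 26 XOR 35 = 57 (0b00111001)
Final: R5 = 57

57


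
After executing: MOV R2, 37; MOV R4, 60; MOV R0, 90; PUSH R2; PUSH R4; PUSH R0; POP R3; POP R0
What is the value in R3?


Stack trace (top is rightmost):
  MOV R2, 37  → R2 = 37
  MOV R4, 60  → R4 = 60
  MOV R0, 90  → R0 = 90
  PUSH R2  → stack: [37]
  PUSH R4  → stack: [37, 60]
  PUSH R0  → stack: [37, 60, 90]
  POP R3  → R3 = 90, stack: [37, 60]
  POP R0  → R0 = 60, stack: [37]
Final: R3 = 90

90


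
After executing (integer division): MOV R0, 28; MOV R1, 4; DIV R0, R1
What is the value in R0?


Register state trace:
  MOV R0, 28  → R0 = 28
  MOV R1, 4  → R1 = 4
  DIV R0, R1  → R0 = 28 // 4 = 7
Final: R0 = 7

7


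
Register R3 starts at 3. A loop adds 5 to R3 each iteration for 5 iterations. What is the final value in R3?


Starting value: R3 = 3
  Iter 1: R3 = 3 + 5 = 8
  Iter 2: R3 = 8 + 5 = 13
  Iter 3: R3 = 13 + 5 = 18
  Iter 4: R3 = 18 + 5 = 23
  Iter 5: R3 = 23 + 5 = 28
Final: R3 = 28

28


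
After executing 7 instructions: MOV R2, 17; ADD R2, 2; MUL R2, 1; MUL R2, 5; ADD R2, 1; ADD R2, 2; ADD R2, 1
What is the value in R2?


Register state trace:
  MOV R2, 17  → R2 = 17
  ADD R2, 2  → R2 = 17 + 2 = 19
  MUL R2, 1  → R2 = 19 * 1 = 19
  MUL R2, 5  → R2 = 19 * 5 = 95
  ADD R2, 1  → R2 = 95 + 1 = 96
  ADD R2, 2  → R2 = 96 + 2 = 98
  ADD R2, 1  → R2 = 98 + 1 = 99
Final: R2 = 99

99


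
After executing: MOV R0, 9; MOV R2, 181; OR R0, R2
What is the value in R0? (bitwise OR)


Register state trace:
  MOV R0, 9  → R0 = 9 (0b00001001)
  MOV R2, 181  → R2 = 181 (0b10110101)
  OR R0, R2   → R0 = 9 OR 181 = 189 (0b10111101)
Final: R0 = 189

189


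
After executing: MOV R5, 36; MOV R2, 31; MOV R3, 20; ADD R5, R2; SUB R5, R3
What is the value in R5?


Register state trace:
  MOV R5, 36  → R5 = 36
  MOV R2, 31  → R2 = 31
  MOV R3, 20  → R3 = 20
  ADD R5, R2  → R5 = 36 + 31 = 67
  SUB R5, R3  → R5 = 67 - 20 = 47
Final: R5 = 47

47


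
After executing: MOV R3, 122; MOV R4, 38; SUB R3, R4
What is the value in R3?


Register state trace:
  MOV R3, 122  → R3 = 122
  MOV R4, 38  → R4 = 38
  SUB R3, R4  → R3 = 122 - 38 = 84
Final: R3 = 84

84


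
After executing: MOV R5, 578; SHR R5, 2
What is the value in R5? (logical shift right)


Register state trace:
  MOV R5, 578  → R5 = 578
  SHR R5, 2  → R5 = 578 >> 2 = 578 // 2^2 = 144
Final: R5 = 144

144


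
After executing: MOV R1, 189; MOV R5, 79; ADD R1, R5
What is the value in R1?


Register state trace:
  MOV R1, 189  → R1 = 189
  MOV R5, 79  → R5 = 79
  ADD R1, R5  → R1 = 189 + 79 = 268
Final: R1 = 268

268


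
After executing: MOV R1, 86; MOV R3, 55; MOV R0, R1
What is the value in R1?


Register state trace:
  MOV R1, 86  → R1 = 86
  MOV R3, 55  → R3 = 55
  MOV R0, R1  → R0 = 86
Final: R1 = 86

86


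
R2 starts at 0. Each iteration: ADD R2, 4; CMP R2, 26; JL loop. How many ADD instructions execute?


Loop trace (R2 starts at 0, target 26, step 4):
  ADD #1: R2 = 0 + 4 = 4  → 4 < 26, loop
  ADD #2: R2 = 4 + 4 = 8  → 8 < 26, loop
  ADD #3: R2 = 8 + 4 = 12  → 12 < 26, loop
  ADD #4: R2 = 12 + 4 = 16  → 16 < 26, loop
  ADD #5: R2 = 16 + 4 = 20  → 20 < 26, loop
  ADD #6: R2 = 20 + 4 = 24  → 24 < 26, loop
  ADD #7: R2 = 24 + 4 = 28  → 28 >= 26, exit
Total ADD instructions: 7

7


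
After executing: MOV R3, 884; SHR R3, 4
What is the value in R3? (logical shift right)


Register state trace:
  MOV R3, 884  → R3 = 884
  SHR R3, 4  → R3 = 884 >> 4 = 884 // 2^4 = 55
Final: R3 = 55

55


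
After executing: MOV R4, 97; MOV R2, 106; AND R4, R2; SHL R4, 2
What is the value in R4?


Register state trace:
  MOV R4, 97  → R4 = 97 (0b01100001)
  MOV R2, 106  → R2 = 106 (0b01101010)
  AND R4, R2  → R4 = 97 AND 106 = 96 (0b01100000)
  SHL R4, 2  → R4 = 96 << 2 = 384
Final: R4 = 384

384


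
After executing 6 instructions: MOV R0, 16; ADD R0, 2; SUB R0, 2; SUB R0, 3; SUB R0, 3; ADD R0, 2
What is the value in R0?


Register state trace:
  MOV R0, 16  → R0 = 16
  ADD R0, 2  → R0 = 16 + 2 = 18
  SUB R0, 2  → R0 = 18 - 2 = 16
  SUB R0, 3  → R0 = 16 - 3 = 13
  SUB R0, 3  → R0 = 13 - 3 = 10
  ADD R0, 2  → R0 = 10 + 2 = 12
Final: R0 = 12

12


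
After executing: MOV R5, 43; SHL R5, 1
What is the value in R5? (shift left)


Register state trace:
  MOV R5, 43  → R5 = 43
  SHL R5, 1  → R5 = 43 << 1 = 43 * 2^1 = 86
Final: R5 = 86

86


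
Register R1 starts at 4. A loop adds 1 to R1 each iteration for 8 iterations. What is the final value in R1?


Starting value: R1 = 4
  Iter 1: R1 = 4 + 1 = 5
  Iter 2: R1 = 5 + 1 = 6
  Iter 3: R1 = 6 + 1 = 7
  Iter 4: R1 = 7 + 1 = 8
  Iter 5: R1 = 8 + 1 = 9
  Iter 6: R1 = 9 + 1 = 10
  Iter 7: R1 = 10 + 1 = 11
  Iter 8: R1 = 11 + 1 = 12
Final: R1 = 12

12


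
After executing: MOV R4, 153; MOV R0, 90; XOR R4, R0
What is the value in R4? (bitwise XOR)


Register state trace:
  MOV R4, 153  → R4 = 153 (0b10011001)
  MOV R0, 90  → R0 = 90 (0b01011010)
  XOR R4, R0  → R4 = 153 XOR 90 = 195 (0b11000011)
Final: R4 = 195

195


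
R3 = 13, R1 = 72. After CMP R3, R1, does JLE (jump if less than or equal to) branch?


Trace:
  R3 = 13, R1 = 72
  CMP R3, R1  → compares 13 vs 72
  JLE checks: is 13 less than or equal to 72?
  13 < 72, so condition is true
Branch taken: Yes

Yes


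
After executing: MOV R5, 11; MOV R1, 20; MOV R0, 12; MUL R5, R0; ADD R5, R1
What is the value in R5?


Register state trace:
  MOV R5, 11  → R5 = 11
  MOV R1, 20  → R1 = 20
  MOV R0, 12  → R0 = 12
  MUL R5, R0  → R5 = 11 * 12 = 132
  ADD R5, R1  → R5 = 132 + 20 = 152
Final: R5 = 152

152


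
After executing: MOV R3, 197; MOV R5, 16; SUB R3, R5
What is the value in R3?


Register state trace:
  MOV R3, 197  → R3 = 197
  MOV R5, 16  → R5 = 16
  SUB R3, R5  → R3 = 197 - 16 = 181
Final: R3 = 181

181


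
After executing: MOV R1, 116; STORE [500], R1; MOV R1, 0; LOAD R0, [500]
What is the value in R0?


Register and memory trace:
  MOV R1, 116  → R1 = 116
  STORE [500], R1  → mem[500] = 116
  MOV R1, 0  → R1 = 0
  LOAD R0, [500]  → R0 = mem[500] = 116
Final: R0 = 116

116


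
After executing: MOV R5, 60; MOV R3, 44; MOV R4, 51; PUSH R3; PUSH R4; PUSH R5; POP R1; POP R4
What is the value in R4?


Stack trace (top is rightmost):
  MOV R5, 60  → R5 = 60
  MOV R3, 44  → R3 = 44
  MOV R4, 51  → R4 = 51
  PUSH R3  → stack: [44]
  PUSH R4  → stack: [44, 51]
  PUSH R5  → stack: [44, 51, 60]
  POP R1  → R1 = 60, stack: [44, 51]
  POP R4  → R4 = 51, stack: [44]
Final: R4 = 51

51


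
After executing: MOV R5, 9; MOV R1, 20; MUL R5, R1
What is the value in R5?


Register state trace:
  MOV R5, 9  → R5 = 9
  MOV R1, 20  → R1 = 20
  MUL R5, R1  → R5 = 9 * 20 = 180
Final: R5 = 180

180


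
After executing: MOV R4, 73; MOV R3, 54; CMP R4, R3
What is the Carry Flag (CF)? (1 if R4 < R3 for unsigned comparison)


Register state trace:
  MOV R4, 73  → R4 = 73
  MOV R3, 54  → R3 = 54
  CMP R4, R3  → unsigned 73 - 54: no borrow
  73 >= 54, so CF = 0
CF = 0

0


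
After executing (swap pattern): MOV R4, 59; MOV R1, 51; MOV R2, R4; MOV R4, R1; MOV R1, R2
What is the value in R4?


Register state trace (swap pattern):
  MOV R4, 59  → R4 = 59
  MOV R1, 51  → R1 = 51
  MOV R2, R4  → R2 = 59  (save R4)
  MOV R4, R1  → R4 = 51  (R4 gets R1's value)
  MOV R1, R2  → R1 = 59  (R1 gets saved value)
Final: R4 = 51

51


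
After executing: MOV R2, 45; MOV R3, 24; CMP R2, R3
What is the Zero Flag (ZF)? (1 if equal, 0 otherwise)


Register state trace:
  MOV R2, 45  → R2 = 45
  MOV R3, 24  → R3 = 24
  CMP R2, R3  → computes 45 - 24 = 21
  Result is nonzero, so values are not equal
ZF = 0

0


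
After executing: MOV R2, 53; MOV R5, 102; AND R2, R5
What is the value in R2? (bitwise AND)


Register state trace:
  MOV R2, 53  → R2 = 53 (0b00110101)
  MOV R5, 102  → R5 = 102 (0b01100110)
  AND R2, R5  → R2 = 53 AND 102 = 36 (0b00100100)
Final: R2 = 36

36


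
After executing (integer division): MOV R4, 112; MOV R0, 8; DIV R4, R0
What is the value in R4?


Register state trace:
  MOV R4, 112  → R4 = 112
  MOV R0, 8  → R0 = 8
  DIV R4, R0  → R4 = 112 // 8 = 14
Final: R4 = 14

14


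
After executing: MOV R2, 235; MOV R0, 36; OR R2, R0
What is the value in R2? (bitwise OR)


Register state trace:
  MOV R2, 235  → R2 = 235 (0b11101011)
  MOV R0, 36  → R0 = 36 (0b00100100)
  OR R2, R0   → R2 = 235 OR 36 = 239 (0b11101111)
Final: R2 = 239

239


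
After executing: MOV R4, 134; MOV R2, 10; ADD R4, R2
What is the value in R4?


Register state trace:
  MOV R4, 134  → R4 = 134
  MOV R2, 10  → R2 = 10
  ADD R4, R2  → R4 = 134 + 10 = 144
Final: R4 = 144

144


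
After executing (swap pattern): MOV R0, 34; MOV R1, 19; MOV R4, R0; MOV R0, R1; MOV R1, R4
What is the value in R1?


Register state trace (swap pattern):
  MOV R0, 34  → R0 = 34
  MOV R1, 19  → R1 = 19
  MOV R4, R0  → R4 = 34  (save R0)
  MOV R0, R1  → R0 = 19  (R0 gets R1's value)
  MOV R1, R4  → R1 = 34  (R1 gets saved value)
Final: R1 = 34

34


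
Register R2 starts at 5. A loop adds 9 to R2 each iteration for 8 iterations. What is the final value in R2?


Starting value: R2 = 5
  Iter 1: R2 = 5 + 9 = 14
  Iter 2: R2 = 14 + 9 = 23
  Iter 3: R2 = 23 + 9 = 32
  Iter 4: R2 = 32 + 9 = 41
  Iter 5: R2 = 41 + 9 = 50
  Iter 6: R2 = 50 + 9 = 59
  Iter 7: R2 = 59 + 9 = 68
  Iter 8: R2 = 68 + 9 = 77
Final: R2 = 77

77


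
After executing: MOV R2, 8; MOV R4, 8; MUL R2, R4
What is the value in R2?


Register state trace:
  MOV R2, 8  → R2 = 8
  MOV R4, 8  → R4 = 8
  MUL R2, R4  → R2 = 8 * 8 = 64
Final: R2 = 64

64


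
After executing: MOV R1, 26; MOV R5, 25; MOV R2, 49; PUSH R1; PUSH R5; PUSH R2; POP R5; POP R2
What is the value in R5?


Stack trace (top is rightmost):
  MOV R1, 26  → R1 = 26
  MOV R5, 25  → R5 = 25
  MOV R2, 49  → R2 = 49
  PUSH R1  → stack: [26]
  PUSH R5  → stack: [26, 25]
  PUSH R2  → stack: [26, 25, 49]
  POP R5  → R5 = 49, stack: [26, 25]
  POP R2  → R2 = 25, stack: [26]
Final: R5 = 49

49


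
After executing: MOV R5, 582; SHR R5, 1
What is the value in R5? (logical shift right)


Register state trace:
  MOV R5, 582  → R5 = 582
  SHR R5, 1  → R5 = 582 >> 1 = 582 // 2^1 = 291
Final: R5 = 291

291


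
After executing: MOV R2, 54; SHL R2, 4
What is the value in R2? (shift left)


Register state trace:
  MOV R2, 54  → R2 = 54
  SHL R2, 4  → R2 = 54 << 4 = 54 * 2^4 = 864
Final: R2 = 864

864


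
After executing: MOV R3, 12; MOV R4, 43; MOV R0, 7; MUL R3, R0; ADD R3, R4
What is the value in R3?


Register state trace:
  MOV R3, 12  → R3 = 12
  MOV R4, 43  → R4 = 43
  MOV R0, 7  → R0 = 7
  MUL R3, R0  → R3 = 12 * 7 = 84
  ADD R3, R4  → R3 = 84 + 43 = 127
Final: R3 = 127

127


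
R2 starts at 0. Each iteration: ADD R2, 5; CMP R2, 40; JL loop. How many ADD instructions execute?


Loop trace (R2 starts at 0, target 40, step 5):
  ADD #1: R2 = 0 + 5 = 5  → 5 < 40, loop
  ADD #2: R2 = 5 + 5 = 10  → 10 < 40, loop
  ADD #3: R2 = 10 + 5 = 15  → 15 < 40, loop
  ADD #4: R2 = 15 + 5 = 20  → 20 < 40, loop
  ADD #5: R2 = 20 + 5 = 25  → 25 < 40, loop
  ADD #6: R2 = 25 + 5 = 30  → 30 < 40, loop
  ADD #7: R2 = 30 + 5 = 35  → 35 < 40, loop
  ADD #8: R2 = 35 + 5 = 40  → 40 >= 40, exit
Total ADD instructions: 8

8


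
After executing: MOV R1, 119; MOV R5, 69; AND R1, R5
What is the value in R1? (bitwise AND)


Register state trace:
  MOV R1, 119  → R1 = 119 (0b01110111)
  MOV R5, 69  → R5 = 69 (0b01000101)
  AND R1, R5  → R1 = 119 AND 69 = 69 (0b01000101)
Final: R1 = 69

69


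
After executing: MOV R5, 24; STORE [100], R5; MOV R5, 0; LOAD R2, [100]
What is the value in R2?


Register and memory trace:
  MOV R5, 24  → R5 = 24
  STORE [100], R5  → mem[100] = 24
  MOV R5, 0  → R5 = 0
  LOAD R2, [100]  → R2 = mem[100] = 24
Final: R2 = 24

24


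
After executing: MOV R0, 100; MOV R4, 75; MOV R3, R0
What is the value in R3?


Register state trace:
  MOV R0, 100  → R0 = 100
  MOV R4, 75  → R4 = 75
  MOV R3, R0  → R3 = 100
Final: R3 = 100

100


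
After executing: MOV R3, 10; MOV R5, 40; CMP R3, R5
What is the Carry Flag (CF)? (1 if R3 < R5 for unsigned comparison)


Register state trace:
  MOV R3, 10  → R3 = 10
  MOV R5, 40  → R5 = 40
  CMP R3, R5  → unsigned 10 - 40: borrow occurs
  10 < 40, so CF = 1
CF = 1

1


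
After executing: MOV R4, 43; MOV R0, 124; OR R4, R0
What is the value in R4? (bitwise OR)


Register state trace:
  MOV R4, 43  → R4 = 43 (0b00101011)
  MOV R0, 124  → R0 = 124 (0b01111100)
  OR R4, R0   → R4 = 43 OR 124 = 127 (0b01111111)
Final: R4 = 127

127


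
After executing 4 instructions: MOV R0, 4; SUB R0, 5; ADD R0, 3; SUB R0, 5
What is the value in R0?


Register state trace:
  MOV R0, 4  → R0 = 4
  SUB R0, 5  → R0 = 4 - 5 = -1
  ADD R0, 3  → R0 = -1 + 3 = 2
  SUB R0, 5  → R0 = 2 - 5 = -3
Final: R0 = -3

-3


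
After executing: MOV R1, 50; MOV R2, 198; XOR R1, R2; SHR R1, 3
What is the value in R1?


Register state trace:
  MOV R1, 50  → R1 = 50 (0b00110010)
  MOV R2, 198  → R2 = 198 (0b11000110)
  XOR R1, R2  → R1 = 50 XOR 198 = 244 (0b11110100)
  SHR R1, 3  → R1 = 244 >> 3 = 30
Final: R1 = 30

30


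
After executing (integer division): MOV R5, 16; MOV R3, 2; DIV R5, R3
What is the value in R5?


Register state trace:
  MOV R5, 16  → R5 = 16
  MOV R3, 2  → R3 = 2
  DIV R5, R3  → R5 = 16 // 2 = 8
Final: R5 = 8

8


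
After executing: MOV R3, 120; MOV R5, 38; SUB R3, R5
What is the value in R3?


Register state trace:
  MOV R3, 120  → R3 = 120
  MOV R5, 38  → R5 = 38
  SUB R3, R5  → R3 = 120 - 38 = 82
Final: R3 = 82

82


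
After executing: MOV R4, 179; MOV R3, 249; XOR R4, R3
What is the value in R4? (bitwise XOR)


Register state trace:
  MOV R4, 179  → R4 = 179 (0b10110011)
  MOV R3, 249  → R3 = 249 (0b11111001)
  XOR R4, R3  → R4 = 179 XOR 249 = 74 (0b01001010)
Final: R4 = 74

74


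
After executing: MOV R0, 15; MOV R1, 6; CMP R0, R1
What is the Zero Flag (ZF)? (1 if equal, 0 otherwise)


Register state trace:
  MOV R0, 15  → R0 = 15
  MOV R1, 6  → R1 = 6
  CMP R0, R1  → computes 15 - 6 = 9
  Result is nonzero, so values are not equal
ZF = 0

0


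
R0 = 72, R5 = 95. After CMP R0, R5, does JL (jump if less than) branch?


Trace:
  R0 = 72, R5 = 95
  CMP R0, R5  → compares 72 vs 95
  JL checks: is 72 less than 95?
  72 < 95, so condition is true
Branch taken: Yes

Yes


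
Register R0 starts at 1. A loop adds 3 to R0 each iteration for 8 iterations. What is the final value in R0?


Starting value: R0 = 1
  Iter 1: R0 = 1 + 3 = 4
  Iter 2: R0 = 4 + 3 = 7
  Iter 3: R0 = 7 + 3 = 10
  Iter 4: R0 = 10 + 3 = 13
  Iter 5: R0 = 13 + 3 = 16
  Iter 6: R0 = 16 + 3 = 19
  Iter 7: R0 = 19 + 3 = 22
  Iter 8: R0 = 22 + 3 = 25
Final: R0 = 25

25


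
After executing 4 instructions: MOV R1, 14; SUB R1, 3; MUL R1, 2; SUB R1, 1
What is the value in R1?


Register state trace:
  MOV R1, 14  → R1 = 14
  SUB R1, 3  → R1 = 14 - 3 = 11
  MUL R1, 2  → R1 = 11 * 2 = 22
  SUB R1, 1  → R1 = 22 - 1 = 21
Final: R1 = 21

21


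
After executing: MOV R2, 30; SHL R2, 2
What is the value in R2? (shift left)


Register state trace:
  MOV R2, 30  → R2 = 30
  SHL R2, 2  → R2 = 30 << 2 = 30 * 2^2 = 120
Final: R2 = 120

120


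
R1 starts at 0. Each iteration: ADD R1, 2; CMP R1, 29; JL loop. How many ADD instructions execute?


Loop trace (R1 starts at 0, target 29, step 2):
  ADD #1: R1 = 0 + 2 = 2  → 2 < 29, loop
  ADD #2: R1 = 2 + 2 = 4  → 4 < 29, loop
  ADD #3: R1 = 4 + 2 = 6  → 6 < 29, loop
  ADD #4: R1 = 6 + 2 = 8  → 8 < 29, loop
  ADD #5: R1 = 8 + 2 = 10  → 10 < 29, loop
  ADD #6: R1 = 10 + 2 = 12  → 12 < 29, loop
  ADD #7: R1 = 12 + 2 = 14  → 14 < 29, loop
  ADD #8: R1 = 14 + 2 = 16  → 16 < 29, loop
  ADD #9: R1 = 16 + 2 = 18  → 18 < 29, loop
  ADD #10: R1 = 18 + 2 = 20  → 20 < 29, loop
  ADD #11: R1 = 20 + 2 = 22  → 22 < 29, loop
  ADD #12: R1 = 22 + 2 = 24  → 24 < 29, loop
  ADD #13: R1 = 24 + 2 = 26  → 26 < 29, loop
  ADD #14: R1 = 26 + 2 = 28  → 28 < 29, loop
  ADD #15: R1 = 28 + 2 = 30  → 30 >= 29, exit
Total ADD instructions: 15

15


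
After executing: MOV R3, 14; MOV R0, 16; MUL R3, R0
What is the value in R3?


Register state trace:
  MOV R3, 14  → R3 = 14
  MOV R0, 16  → R0 = 16
  MUL R3, R0  → R3 = 14 * 16 = 224
Final: R3 = 224

224


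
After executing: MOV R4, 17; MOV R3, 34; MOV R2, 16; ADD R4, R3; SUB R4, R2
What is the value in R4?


Register state trace:
  MOV R4, 17  → R4 = 17
  MOV R3, 34  → R3 = 34
  MOV R2, 16  → R2 = 16
  ADD R4, R3  → R4 = 17 + 34 = 51
  SUB R4, R2  → R4 = 51 - 16 = 35
Final: R4 = 35

35


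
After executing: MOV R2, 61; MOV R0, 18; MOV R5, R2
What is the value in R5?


Register state trace:
  MOV R2, 61  → R2 = 61
  MOV R0, 18  → R0 = 18
  MOV R5, R2  → R5 = 61
Final: R5 = 61

61


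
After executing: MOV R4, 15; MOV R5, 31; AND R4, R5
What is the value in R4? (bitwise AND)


Register state trace:
  MOV R4, 15  → R4 = 15 (0b00001111)
  MOV R5, 31  → R5 = 31 (0b00011111)
  AND R4, R5  → R4 = 15 AND 31 = 15 (0b00001111)
Final: R4 = 15

15


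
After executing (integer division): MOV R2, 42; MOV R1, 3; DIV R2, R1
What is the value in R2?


Register state trace:
  MOV R2, 42  → R2 = 42
  MOV R1, 3  → R1 = 3
  DIV R2, R1  → R2 = 42 // 3 = 14
Final: R2 = 14

14


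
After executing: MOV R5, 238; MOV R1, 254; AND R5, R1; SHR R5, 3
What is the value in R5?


Register state trace:
  MOV R5, 238  → R5 = 238 (0b11101110)
  MOV R1, 254  → R1 = 254 (0b11111110)
  AND R5, R1  → R5 = 238 AND 254 = 238 (0b11101110)
  SHR R5, 3  → R5 = 238 >> 3 = 29
Final: R5 = 29

29


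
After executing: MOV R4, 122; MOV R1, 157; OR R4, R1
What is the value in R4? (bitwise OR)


Register state trace:
  MOV R4, 122  → R4 = 122 (0b01111010)
  MOV R1, 157  → R1 = 157 (0b10011101)
  OR R4, R1   → R4 = 122 OR 157 = 255 (0b11111111)
Final: R4 = 255

255


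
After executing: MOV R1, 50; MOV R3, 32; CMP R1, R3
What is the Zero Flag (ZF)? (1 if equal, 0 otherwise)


Register state trace:
  MOV R1, 50  → R1 = 50
  MOV R3, 32  → R3 = 32
  CMP R1, R3  → computes 50 - 32 = 18
  Result is nonzero, so values are not equal
ZF = 0

0


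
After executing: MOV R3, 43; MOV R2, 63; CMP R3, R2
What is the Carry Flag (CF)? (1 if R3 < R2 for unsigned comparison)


Register state trace:
  MOV R3, 43  → R3 = 43
  MOV R2, 63  → R2 = 63
  CMP R3, R2  → unsigned 43 - 63: borrow occurs
  43 < 63, so CF = 1
CF = 1

1


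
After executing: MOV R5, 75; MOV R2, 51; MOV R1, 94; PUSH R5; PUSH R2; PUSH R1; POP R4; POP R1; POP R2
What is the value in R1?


Stack trace (top is rightmost):
  MOV R5, 75  → R5 = 75
  MOV R2, 51  → R2 = 51
  MOV R1, 94  → R1 = 94
  PUSH R5  → stack: [75]
  PUSH R2  → stack: [75, 51]
  PUSH R1  → stack: [75, 51, 94]
  POP R4  → R4 = 94, stack: [75, 51]
  POP R1  → R1 = 51, stack: [75]
  POP R2  → R2 = 75, stack: []
Final: R1 = 51

51


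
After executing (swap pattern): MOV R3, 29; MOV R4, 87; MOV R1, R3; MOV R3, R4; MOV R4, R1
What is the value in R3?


Register state trace (swap pattern):
  MOV R3, 29  → R3 = 29
  MOV R4, 87  → R4 = 87
  MOV R1, R3  → R1 = 29  (save R3)
  MOV R3, R4  → R3 = 87  (R3 gets R4's value)
  MOV R4, R1  → R4 = 29  (R4 gets saved value)
Final: R3 = 87

87


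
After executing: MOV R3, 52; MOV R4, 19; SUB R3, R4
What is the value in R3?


Register state trace:
  MOV R3, 52  → R3 = 52
  MOV R4, 19  → R4 = 19
  SUB R3, R4  → R3 = 52 - 19 = 33
Final: R3 = 33

33


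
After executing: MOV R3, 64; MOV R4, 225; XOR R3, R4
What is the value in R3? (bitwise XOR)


Register state trace:
  MOV R3, 64  → R3 = 64 (0b01000000)
  MOV R4, 225  → R4 = 225 (0b11100001)
  XOR R3, R4  → R3 = 64 XOR 225 = 161 (0b10100001)
Final: R3 = 161

161


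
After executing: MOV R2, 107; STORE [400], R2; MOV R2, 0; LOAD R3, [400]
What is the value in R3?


Register and memory trace:
  MOV R2, 107  → R2 = 107
  STORE [400], R2  → mem[400] = 107
  MOV R2, 0  → R2 = 0
  LOAD R3, [400]  → R3 = mem[400] = 107
Final: R3 = 107

107


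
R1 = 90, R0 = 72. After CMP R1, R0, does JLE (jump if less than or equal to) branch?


Trace:
  R1 = 90, R0 = 72
  CMP R1, R0  → compares 90 vs 72
  JLE checks: is 90 less than or equal to 72?
  90 > 72, so condition is false
Branch taken: No

No


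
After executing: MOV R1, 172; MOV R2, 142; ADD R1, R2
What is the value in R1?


Register state trace:
  MOV R1, 172  → R1 = 172
  MOV R2, 142  → R2 = 142
  ADD R1, R2  → R1 = 172 + 142 = 314
Final: R1 = 314

314


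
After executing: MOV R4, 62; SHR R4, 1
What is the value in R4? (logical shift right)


Register state trace:
  MOV R4, 62  → R4 = 62
  SHR R4, 1  → R4 = 62 >> 1 = 62 // 2^1 = 31
Final: R4 = 31

31


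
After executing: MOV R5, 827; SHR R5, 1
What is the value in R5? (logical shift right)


Register state trace:
  MOV R5, 827  → R5 = 827
  SHR R5, 1  → R5 = 827 >> 1 = 827 // 2^1 = 413
Final: R5 = 413

413


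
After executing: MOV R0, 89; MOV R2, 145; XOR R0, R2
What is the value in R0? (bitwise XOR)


Register state trace:
  MOV R0, 89  → R0 = 89 (0b01011001)
  MOV R2, 145  → R2 = 145 (0b10010001)
  XOR R0, R2  → R0 = 89 XOR 145 = 200 (0b11001000)
Final: R0 = 200

200


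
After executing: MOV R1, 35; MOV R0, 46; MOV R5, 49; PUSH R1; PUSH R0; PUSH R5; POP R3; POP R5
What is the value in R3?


Stack trace (top is rightmost):
  MOV R1, 35  → R1 = 35
  MOV R0, 46  → R0 = 46
  MOV R5, 49  → R5 = 49
  PUSH R1  → stack: [35]
  PUSH R0  → stack: [35, 46]
  PUSH R5  → stack: [35, 46, 49]
  POP R3  → R3 = 49, stack: [35, 46]
  POP R5  → R5 = 46, stack: [35]
Final: R3 = 49

49


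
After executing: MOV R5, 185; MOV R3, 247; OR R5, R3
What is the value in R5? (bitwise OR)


Register state trace:
  MOV R5, 185  → R5 = 185 (0b10111001)
  MOV R3, 247  → R3 = 247 (0b11110111)
  OR R5, R3   → R5 = 185 OR 247 = 255 (0b11111111)
Final: R5 = 255

255


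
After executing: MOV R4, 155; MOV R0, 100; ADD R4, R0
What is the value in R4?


Register state trace:
  MOV R4, 155  → R4 = 155
  MOV R0, 100  → R0 = 100
  ADD R4, R0  → R4 = 155 + 100 = 255
Final: R4 = 255

255


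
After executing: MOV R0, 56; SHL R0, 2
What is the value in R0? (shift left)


Register state trace:
  MOV R0, 56  → R0 = 56
  SHL R0, 2  → R0 = 56 << 2 = 56 * 2^2 = 224
Final: R0 = 224

224


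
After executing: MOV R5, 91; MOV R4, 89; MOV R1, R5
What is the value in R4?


Register state trace:
  MOV R5, 91  → R5 = 91
  MOV R4, 89  → R4 = 89
  MOV R1, R5  → R1 = 91
Final: R4 = 89

89


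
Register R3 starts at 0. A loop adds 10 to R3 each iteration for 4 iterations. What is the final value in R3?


Starting value: R3 = 0
  Iter 1: R3 = 0 + 10 = 10
  Iter 2: R3 = 10 + 10 = 20
  Iter 3: R3 = 20 + 10 = 30
  Iter 4: R3 = 30 + 10 = 40
Final: R3 = 40

40


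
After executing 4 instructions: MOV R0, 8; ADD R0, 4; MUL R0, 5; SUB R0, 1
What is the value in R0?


Register state trace:
  MOV R0, 8  → R0 = 8
  ADD R0, 4  → R0 = 8 + 4 = 12
  MUL R0, 5  → R0 = 12 * 5 = 60
  SUB R0, 1  → R0 = 60 - 1 = 59
Final: R0 = 59

59


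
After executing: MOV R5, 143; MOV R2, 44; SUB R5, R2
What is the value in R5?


Register state trace:
  MOV R5, 143  → R5 = 143
  MOV R2, 44  → R2 = 44
  SUB R5, R2  → R5 = 143 - 44 = 99
Final: R5 = 99

99


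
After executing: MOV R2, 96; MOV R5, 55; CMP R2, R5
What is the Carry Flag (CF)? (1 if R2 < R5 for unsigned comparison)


Register state trace:
  MOV R2, 96  → R2 = 96
  MOV R5, 55  → R5 = 55
  CMP R2, R5  → unsigned 96 - 55: no borrow
  96 >= 55, so CF = 0
CF = 0

0


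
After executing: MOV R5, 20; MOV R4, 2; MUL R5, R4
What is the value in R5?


Register state trace:
  MOV R5, 20  → R5 = 20
  MOV R4, 2  → R4 = 2
  MUL R5, R4  → R5 = 20 * 2 = 40
Final: R5 = 40

40


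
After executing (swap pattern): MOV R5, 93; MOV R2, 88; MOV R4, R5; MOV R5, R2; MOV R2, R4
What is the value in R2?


Register state trace (swap pattern):
  MOV R5, 93  → R5 = 93
  MOV R2, 88  → R2 = 88
  MOV R4, R5  → R4 = 93  (save R5)
  MOV R5, R2  → R5 = 88  (R5 gets R2's value)
  MOV R2, R4  → R2 = 93  (R2 gets saved value)
Final: R2 = 93

93


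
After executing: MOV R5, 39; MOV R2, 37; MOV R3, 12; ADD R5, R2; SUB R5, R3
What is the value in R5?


Register state trace:
  MOV R5, 39  → R5 = 39
  MOV R2, 37  → R2 = 37
  MOV R3, 12  → R3 = 12
  ADD R5, R2  → R5 = 39 + 37 = 76
  SUB R5, R3  → R5 = 76 - 12 = 64
Final: R5 = 64

64


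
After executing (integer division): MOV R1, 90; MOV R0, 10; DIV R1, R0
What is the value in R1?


Register state trace:
  MOV R1, 90  → R1 = 90
  MOV R0, 10  → R0 = 10
  DIV R1, R0  → R1 = 90 // 10 = 9
Final: R1 = 9

9


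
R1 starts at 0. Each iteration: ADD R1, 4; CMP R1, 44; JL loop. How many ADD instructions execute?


Loop trace (R1 starts at 0, target 44, step 4):
  ADD #1: R1 = 0 + 4 = 4  → 4 < 44, loop
  ADD #2: R1 = 4 + 4 = 8  → 8 < 44, loop
  ADD #3: R1 = 8 + 4 = 12  → 12 < 44, loop
  ADD #4: R1 = 12 + 4 = 16  → 16 < 44, loop
  ADD #5: R1 = 16 + 4 = 20  → 20 < 44, loop
  ADD #6: R1 = 20 + 4 = 24  → 24 < 44, loop
  ADD #7: R1 = 24 + 4 = 28  → 28 < 44, loop
  ADD #8: R1 = 28 + 4 = 32  → 32 < 44, loop
  ADD #9: R1 = 32 + 4 = 36  → 36 < 44, loop
  ADD #10: R1 = 36 + 4 = 40  → 40 < 44, loop
  ADD #11: R1 = 40 + 4 = 44  → 44 >= 44, exit
Total ADD instructions: 11

11


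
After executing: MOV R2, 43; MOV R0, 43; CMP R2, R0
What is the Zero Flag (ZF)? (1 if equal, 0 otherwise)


Register state trace:
  MOV R2, 43  → R2 = 43
  MOV R0, 43  → R0 = 43
  CMP R2, R0  → computes 43 - 43 = 0
  Result is zero, so values are equal
ZF = 1

1


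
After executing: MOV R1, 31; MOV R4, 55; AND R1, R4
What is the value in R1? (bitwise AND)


Register state trace:
  MOV R1, 31  → R1 = 31 (0b00011111)
  MOV R4, 55  → R4 = 55 (0b00110111)
  AND R1, R4  → R1 = 31 AND 55 = 23 (0b00010111)
Final: R1 = 23

23


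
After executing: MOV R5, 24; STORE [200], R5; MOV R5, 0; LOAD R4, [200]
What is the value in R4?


Register and memory trace:
  MOV R5, 24  → R5 = 24
  STORE [200], R5  → mem[200] = 24
  MOV R5, 0  → R5 = 0
  LOAD R4, [200]  → R4 = mem[200] = 24
Final: R4 = 24

24


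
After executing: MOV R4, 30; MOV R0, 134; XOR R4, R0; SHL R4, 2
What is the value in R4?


Register state trace:
  MOV R4, 30  → R4 = 30 (0b00011110)
  MOV R0, 134  → R0 = 134 (0b10000110)
  XOR R4, R0  → R4 = 30 XOR 134 = 152 (0b10011000)
  SHL R4, 2  → R4 = 152 << 2 = 608
Final: R4 = 608

608


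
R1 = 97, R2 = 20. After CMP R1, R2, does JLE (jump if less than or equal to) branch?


Trace:
  R1 = 97, R2 = 20
  CMP R1, R2  → compares 97 vs 20
  JLE checks: is 97 less than or equal to 20?
  97 > 20, so condition is false
Branch taken: No

No


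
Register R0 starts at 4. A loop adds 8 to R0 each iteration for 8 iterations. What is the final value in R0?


Starting value: R0 = 4
  Iter 1: R0 = 4 + 8 = 12
  Iter 2: R0 = 12 + 8 = 20
  Iter 3: R0 = 20 + 8 = 28
  Iter 4: R0 = 28 + 8 = 36
  Iter 5: R0 = 36 + 8 = 44
  Iter 6: R0 = 44 + 8 = 52
  Iter 7: R0 = 52 + 8 = 60
  Iter 8: R0 = 60 + 8 = 68
Final: R0 = 68

68


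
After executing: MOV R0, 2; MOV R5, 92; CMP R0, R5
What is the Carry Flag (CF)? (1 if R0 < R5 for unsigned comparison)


Register state trace:
  MOV R0, 2  → R0 = 2
  MOV R5, 92  → R5 = 92
  CMP R0, R5  → unsigned 2 - 92: borrow occurs
  2 < 92, so CF = 1
CF = 1

1


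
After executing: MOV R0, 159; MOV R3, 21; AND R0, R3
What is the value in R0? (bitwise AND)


Register state trace:
  MOV R0, 159  → R0 = 159 (0b10011111)
  MOV R3, 21  → R3 = 21 (0b00010101)
  AND R0, R3  → R0 = 159 AND 21 = 21 (0b00010101)
Final: R0 = 21

21


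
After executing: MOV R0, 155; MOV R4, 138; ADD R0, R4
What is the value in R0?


Register state trace:
  MOV R0, 155  → R0 = 155
  MOV R4, 138  → R4 = 138
  ADD R0, R4  → R0 = 155 + 138 = 293
Final: R0 = 293

293


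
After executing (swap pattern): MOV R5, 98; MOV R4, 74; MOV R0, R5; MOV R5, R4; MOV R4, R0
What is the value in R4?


Register state trace (swap pattern):
  MOV R5, 98  → R5 = 98
  MOV R4, 74  → R4 = 74
  MOV R0, R5  → R0 = 98  (save R5)
  MOV R5, R4  → R5 = 74  (R5 gets R4's value)
  MOV R4, R0  → R4 = 98  (R4 gets saved value)
Final: R4 = 98

98


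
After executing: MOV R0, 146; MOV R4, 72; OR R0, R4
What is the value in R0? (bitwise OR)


Register state trace:
  MOV R0, 146  → R0 = 146 (0b10010010)
  MOV R4, 72  → R4 = 72 (0b01001000)
  OR R0, R4   → R0 = 146 OR 72 = 218 (0b11011010)
Final: R0 = 218

218


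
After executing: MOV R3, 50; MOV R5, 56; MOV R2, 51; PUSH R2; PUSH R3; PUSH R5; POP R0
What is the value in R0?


Stack trace (top is rightmost):
  MOV R3, 50  → R3 = 50
  MOV R5, 56  → R5 = 56
  MOV R2, 51  → R2 = 51
  PUSH R2  → stack: [51]
  PUSH R3  → stack: [51, 50]
  PUSH R5  → stack: [51, 50, 56]
  POP R0  → R0 = 56, stack: [51, 50]
Final: R0 = 56

56


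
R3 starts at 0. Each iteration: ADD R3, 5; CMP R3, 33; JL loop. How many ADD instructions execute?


Loop trace (R3 starts at 0, target 33, step 5):
  ADD #1: R3 = 0 + 5 = 5  → 5 < 33, loop
  ADD #2: R3 = 5 + 5 = 10  → 10 < 33, loop
  ADD #3: R3 = 10 + 5 = 15  → 15 < 33, loop
  ADD #4: R3 = 15 + 5 = 20  → 20 < 33, loop
  ADD #5: R3 = 20 + 5 = 25  → 25 < 33, loop
  ADD #6: R3 = 25 + 5 = 30  → 30 < 33, loop
  ADD #7: R3 = 30 + 5 = 35  → 35 >= 33, exit
Total ADD instructions: 7

7
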